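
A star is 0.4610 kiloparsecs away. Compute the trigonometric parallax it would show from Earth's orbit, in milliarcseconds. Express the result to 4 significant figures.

2.169 mas

d = 0.4610 kpc = 461 pc.
p = 1/d = 1/461 = 0.0021692 arcsec.
= 0.0021692 × 1000 = 2.1692 mas.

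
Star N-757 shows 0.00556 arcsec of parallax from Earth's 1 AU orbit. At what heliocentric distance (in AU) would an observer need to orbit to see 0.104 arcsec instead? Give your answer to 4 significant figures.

Parallax scales linearly with baseline: p ∝ B, so B = p_target / p_Earth × 1 AU.
B = 0.104 / 0.00556 = 18.705 AU.

18.71 AU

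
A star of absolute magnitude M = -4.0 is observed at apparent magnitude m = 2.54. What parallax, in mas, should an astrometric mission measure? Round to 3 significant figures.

4.92 mas

m − M = 2.54 − (-4.0) = 6.54.
d = 10^((m−M)/5 + 1) = 10^2.308 = 203.24 pc.
p = 1/d = 1/203.24 = 0.0049203 arcsec = 4.9203 mas.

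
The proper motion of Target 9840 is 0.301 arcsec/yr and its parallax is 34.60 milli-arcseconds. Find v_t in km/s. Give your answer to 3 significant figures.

d = 1/p = 1/0.03460″ = 28.902 pc.
v_t = 4.74 × μ × d = 4.74 × 0.301 × 28.902 = 41.236 km/s.

41.2 km/s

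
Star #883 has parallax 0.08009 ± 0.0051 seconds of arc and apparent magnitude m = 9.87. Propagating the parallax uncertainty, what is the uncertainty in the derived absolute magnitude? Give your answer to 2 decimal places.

M = m − 5 log₁₀ d + 5 = m + 5 log₁₀ p + 5, so ∂M/∂p = 5/(p ln 10).
σ_M = (5/ln 10) · (σ_p/p) = 2.1715 × 0.0051/0.08009 = 2.1715 × 0.063678 = 0.13828.

σ_M = 0.14 mag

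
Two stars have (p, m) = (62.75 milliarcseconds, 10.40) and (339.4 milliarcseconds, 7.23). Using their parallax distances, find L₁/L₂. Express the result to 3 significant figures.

L₁/L₂ = 1.58

d₁ = 1/p₁ = 1/0.06275″ = 15.936 pc; d₂ = 1/p₂ = 1/0.3394″ = 2.9464 pc.
M₁ = m₁ − 5 log₁₀ d₁ + 5 = 10.40 − 6.0119 + 5 = 9.3881.
M₂ = 7.23 − 2.3465 + 5 = 9.8835.
L₁/L₂ = 10^(0.4(M₂ − M₁)) = 10^(0.4 × 0.4954) = 10^0.19816 = 1.5782.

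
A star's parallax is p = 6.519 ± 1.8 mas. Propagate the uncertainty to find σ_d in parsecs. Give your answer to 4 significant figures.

42.36 pc

d = 1/p, so σ_d = σ_p / p².
σ_d = 0.00180 / (0.006519)² = 0.00180 / 0.000042497 = 42.356 pc.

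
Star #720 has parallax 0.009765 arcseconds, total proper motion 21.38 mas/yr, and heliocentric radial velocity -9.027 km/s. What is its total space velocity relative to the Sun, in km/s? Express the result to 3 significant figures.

13.8 km/s

d = 1/p = 1/0.009765″ = 102.41 pc.
μ = 21.38 mas/yr = 0.02138 ″/yr.
v_t = 4.740 μ d = 4.740 × 0.02138 × 102.41 = 10.378 km/s.
v = √(v_r² + v_t²) = √((-9.027)² + 10.378²) = √189.19 = 13.755 km/s.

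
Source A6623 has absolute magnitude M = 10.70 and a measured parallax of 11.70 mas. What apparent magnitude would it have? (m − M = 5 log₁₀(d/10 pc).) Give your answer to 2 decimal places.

d = 1/p = 1/0.01170″ = 85.47 pc.
m − M = 5 log₁₀ d − 5 = 5 log₁₀(85.47) − 5 = 9.6591 − 5 = 4.6591.
m = M + (m − M) = 10.70 + 4.6591 = 15.36.

m = 15.36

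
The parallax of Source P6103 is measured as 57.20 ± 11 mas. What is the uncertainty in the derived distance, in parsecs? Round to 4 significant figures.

3.362 pc

d = 1/p, so σ_d = σ_p / p².
σ_d = 0.0110 / (0.05720)² = 0.0110 / 0.0032718 = 3.3621 pc.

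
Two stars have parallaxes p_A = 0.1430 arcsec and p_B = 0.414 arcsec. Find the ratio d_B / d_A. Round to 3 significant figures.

0.345

Since d = 1/p, d_B/d_A = p_A/p_B.
= 0.1430 / 0.414 = 0.34541.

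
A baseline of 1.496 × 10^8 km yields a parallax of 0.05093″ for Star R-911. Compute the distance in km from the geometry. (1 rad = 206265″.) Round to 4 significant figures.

θ = 0.05093″ = 0.05093/206265 = 2.4692 × 10^-7 rad.
d = B/θ = (1.496 × 10^8) / (2.4692 × 10^-7) = 6.0586 × 10^14 km.

6.059 × 10^14 km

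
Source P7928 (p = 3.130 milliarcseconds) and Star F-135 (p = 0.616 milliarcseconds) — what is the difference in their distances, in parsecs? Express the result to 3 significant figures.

1300 pc

d_A = 1/0.003130″ = 319.49 pc; d_B = 1/0.0006160″ = 1623.4 pc.
|d_B − d_A| = |1623.4 − 319.49| = 1303.9 pc.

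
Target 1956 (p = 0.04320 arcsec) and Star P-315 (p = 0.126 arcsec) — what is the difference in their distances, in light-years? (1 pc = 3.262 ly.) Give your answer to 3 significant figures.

d_A = 1/0.04320″ = 23.148 pc; d_B = 1/0.1260″ = 7.9365 pc.
|d_B − d_A| = |7.9365 − 23.148| = 15.212 pc = 15.212 × 3.262 ly = 49.622 ly.

49.6 ly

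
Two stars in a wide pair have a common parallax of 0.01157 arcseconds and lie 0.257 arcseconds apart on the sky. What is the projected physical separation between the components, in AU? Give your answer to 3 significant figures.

d = 1/p = 1/0.01157″ = 86.43 pc.
At distance d (pc), an angle of θ arcsec spans θ·d AU: s = 0.257 × 86.43 = 22.213 AU.

22.2 AU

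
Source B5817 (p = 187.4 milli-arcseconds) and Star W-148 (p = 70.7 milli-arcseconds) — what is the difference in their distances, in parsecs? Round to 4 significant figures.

8.808 pc

d_A = 1/0.1874″ = 5.3362 pc; d_B = 1/0.07070″ = 14.144 pc.
|d_B − d_A| = |14.144 − 5.3362| = 8.8078 pc.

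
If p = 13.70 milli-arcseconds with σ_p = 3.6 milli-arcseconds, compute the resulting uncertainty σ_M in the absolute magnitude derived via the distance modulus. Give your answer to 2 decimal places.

M = m − 5 log₁₀ d + 5 = m + 5 log₁₀ p + 5, so ∂M/∂p = 5/(p ln 10).
σ_M = (5/ln 10) · (σ_p/p) = 2.1715 × 3.6/13.70 = 2.1715 × 0.26277 = 0.57061.

σ_M = 0.57 mag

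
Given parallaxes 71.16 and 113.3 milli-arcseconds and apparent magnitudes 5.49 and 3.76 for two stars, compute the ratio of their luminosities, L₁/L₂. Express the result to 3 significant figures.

L₁/L₂ = 0.515

d₁ = 1/p₁ = 1/0.07116″ = 14.053 pc; d₂ = 1/p₂ = 1/0.1133″ = 8.8261 pc.
M₁ = m₁ − 5 log₁₀ d₁ + 5 = 5.49 − 5.7388 + 5 = 4.7512.
M₂ = 3.76 − 4.7288 + 5 = 4.0312.
L₁/L₂ = 10^(0.4(M₂ − M₁)) = 10^(0.4 × (-0.7200)) = 10^(-0.28800) = 0.51523.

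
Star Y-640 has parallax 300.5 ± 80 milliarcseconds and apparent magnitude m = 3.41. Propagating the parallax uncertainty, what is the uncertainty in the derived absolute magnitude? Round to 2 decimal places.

σ_M = 0.58 mag

M = m − 5 log₁₀ d + 5 = m + 5 log₁₀ p + 5, so ∂M/∂p = 5/(p ln 10).
σ_M = (5/ln 10) · (σ_p/p) = 2.1715 × 80/300.5 = 2.1715 × 0.26622 = 0.5781.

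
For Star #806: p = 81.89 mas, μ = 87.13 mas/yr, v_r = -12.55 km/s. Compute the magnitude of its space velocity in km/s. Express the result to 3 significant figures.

d = 1/p = 1/0.08189″ = 12.212 pc.
μ = 87.13 mas/yr = 0.08713 ″/yr.
v_t = 4.740 μ d = 4.740 × 0.08713 × 12.212 = 5.0435 km/s.
v = √(v_r² + v_t²) = √((-12.55)² + 5.0435²) = √182.939 = 13.525 km/s.

13.5 km/s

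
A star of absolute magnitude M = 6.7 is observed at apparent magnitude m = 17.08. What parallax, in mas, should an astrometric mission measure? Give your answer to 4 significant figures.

0.8395 mas

m − M = 17.08 − 6.7 = 10.38.
d = 10^((m−M)/5 + 1) = 10^3.076 = 1191.2 pc.
p = 1/d = 1/1191.2 = 0.00083949 arcsec = 0.83949 mas.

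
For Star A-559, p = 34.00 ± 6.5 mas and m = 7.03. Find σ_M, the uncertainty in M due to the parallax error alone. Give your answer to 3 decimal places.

σ_M = 0.415 mag

M = m − 5 log₁₀ d + 5 = m + 5 log₁₀ p + 5, so ∂M/∂p = 5/(p ln 10).
σ_M = (5/ln 10) · (σ_p/p) = 2.1715 × 6.5/34.00 = 2.1715 × 0.19118 = 0.41515.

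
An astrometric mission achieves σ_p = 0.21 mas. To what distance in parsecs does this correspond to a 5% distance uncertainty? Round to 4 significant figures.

σ_d/d = σ_p/p, so the condition is σ_p/p ≤ 0.05, i.e. p ≥ σ_p/0.05.
p_min = 0.21/0.05 = 4.2 mas = 0.0042 arcsec.
d_max = 1/p_min = 1/0.0042 = 238.1 pc.

238.1 pc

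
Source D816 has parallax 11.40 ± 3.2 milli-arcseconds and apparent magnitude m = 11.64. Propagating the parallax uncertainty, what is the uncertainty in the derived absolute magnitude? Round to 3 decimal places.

M = m − 5 log₁₀ d + 5 = m + 5 log₁₀ p + 5, so ∂M/∂p = 5/(p ln 10).
σ_M = (5/ln 10) · (σ_p/p) = 2.1715 × 3.2/11.40 = 2.1715 × 0.2807 = 0.60954.

σ_M = 0.610 mag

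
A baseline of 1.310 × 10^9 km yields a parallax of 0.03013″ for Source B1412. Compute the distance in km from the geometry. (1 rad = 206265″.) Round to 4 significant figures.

8.968 × 10^15 km

θ = 0.03013″ = 0.03013/206265 = 1.4607 × 10^-7 rad.
d = B/θ = (1.310 × 10^9) / (1.4607 × 10^-7) = 8.9683 × 10^15 km.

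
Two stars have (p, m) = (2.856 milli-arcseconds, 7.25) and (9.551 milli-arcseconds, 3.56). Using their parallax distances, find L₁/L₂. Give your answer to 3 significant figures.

L₁/L₂ = 0.374

d₁ = 1/p₁ = 1/0.002856″ = 350.14 pc; d₂ = 1/p₂ = 1/0.009551″ = 104.7 pc.
M₁ = m₁ − 5 log₁₀ d₁ + 5 = 7.25 − 12.7212 + 5 = -0.4712.
M₂ = 3.56 − 10.0997 + 5 = -1.5397.
L₁/L₂ = 10^(0.4(M₂ − M₁)) = 10^(0.4 × (-1.0685)) = 10^(-0.42740) = 0.37377.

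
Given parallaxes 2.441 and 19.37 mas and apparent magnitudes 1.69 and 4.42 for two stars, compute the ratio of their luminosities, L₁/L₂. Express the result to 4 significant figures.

L₁/L₂ = 778.3

d₁ = 1/p₁ = 1/0.002441″ = 409.67 pc; d₂ = 1/p₂ = 1/0.01937″ = 51.626 pc.
M₁ = m₁ − 5 log₁₀ d₁ + 5 = 1.69 − 13.0622 + 5 = -6.3722.
M₂ = 4.42 − 8.5643 + 5 = 0.8557.
L₁/L₂ = 10^(0.4(M₂ − M₁)) = 10^(0.4 × 7.2279) = 10^2.89116 = 778.32.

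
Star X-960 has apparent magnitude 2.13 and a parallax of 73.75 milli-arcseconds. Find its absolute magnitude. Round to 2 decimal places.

M = 1.47

d = 1/p = 1/0.07375″ = 13.559 pc.
m − M = 5 log₁₀(13.559) − 5 = 5.6611 − 5 = 0.6611.
M = m − (m − M) = 2.13 − 0.6611 = 1.47.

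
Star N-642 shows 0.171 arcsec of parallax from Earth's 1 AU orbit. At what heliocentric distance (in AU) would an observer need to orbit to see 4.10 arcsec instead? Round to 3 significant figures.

24.0 AU

Parallax scales linearly with baseline: p ∝ B, so B = p_target / p_Earth × 1 AU.
B = 4.10 / 0.171 = 23.977 AU.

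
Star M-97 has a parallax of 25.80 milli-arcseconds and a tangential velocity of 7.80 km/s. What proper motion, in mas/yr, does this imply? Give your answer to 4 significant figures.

d = 1/p = 1/0.02580″ = 38.76 pc.
μ = v_t / (4.74 d) = 7.80 / (4.74 × 38.76) = 7.80 / 183.72 = 0.042456 ″/yr = 42.456 mas/yr.

42.46 mas/yr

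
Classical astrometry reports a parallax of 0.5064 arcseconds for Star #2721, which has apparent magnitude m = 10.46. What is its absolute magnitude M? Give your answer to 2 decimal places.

d = 1/p = 1/0.5064″ = 1.9747 pc.
m − M = 5 log₁₀(1.9747) − 5 = 1.4775 − 5 = -3.5225.
M = m − (m − M) = 10.46 − (-3.5225) = 13.98.

M = 13.98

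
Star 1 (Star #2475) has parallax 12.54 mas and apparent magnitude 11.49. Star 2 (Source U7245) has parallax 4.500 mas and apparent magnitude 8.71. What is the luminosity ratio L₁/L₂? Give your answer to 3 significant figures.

L₁/L₂ = 0.00995

d₁ = 1/p₁ = 1/0.01254″ = 79.745 pc; d₂ = 1/p₂ = 1/0.004500″ = 222.22 pc.
M₁ = m₁ − 5 log₁₀ d₁ + 5 = 11.49 − 9.5085 + 5 = 6.9815.
M₂ = 8.71 − 11.7339 + 5 = 1.9761.
L₁/L₂ = 10^(0.4(M₂ − M₁)) = 10^(0.4 × (-5.0054)) = 10^(-2.00216) = 0.0099504.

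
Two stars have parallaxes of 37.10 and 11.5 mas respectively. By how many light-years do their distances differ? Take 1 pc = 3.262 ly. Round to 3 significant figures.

196 ly

d_A = 1/0.03710″ = 26.954 pc; d_B = 1/0.01150″ = 86.957 pc.
|d_B − d_A| = |86.957 − 26.954| = 60.003 pc = 60.003 × 3.262 ly = 195.73 ly.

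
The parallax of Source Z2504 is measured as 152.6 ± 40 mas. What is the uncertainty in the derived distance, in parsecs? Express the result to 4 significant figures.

d = 1/p, so σ_d = σ_p / p².
σ_d = 0.0400 / (0.1526)² = 0.0400 / 0.023287 = 1.7177 pc.

1.718 pc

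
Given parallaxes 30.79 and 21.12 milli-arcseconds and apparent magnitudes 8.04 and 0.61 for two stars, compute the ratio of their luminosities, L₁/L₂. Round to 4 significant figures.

L₁/L₂ = 0.0005018

d₁ = 1/p₁ = 1/0.03079″ = 32.478 pc; d₂ = 1/p₂ = 1/0.02112″ = 47.348 pc.
M₁ = m₁ − 5 log₁₀ d₁ + 5 = 8.04 − 7.5579 + 5 = 5.4821.
M₂ = 0.61 − 8.3765 + 5 = -2.7665.
L₁/L₂ = 10^(0.4(M₂ − M₁)) = 10^(0.4 × (-8.2486)) = 10^(-3.29944) = 0.00050183.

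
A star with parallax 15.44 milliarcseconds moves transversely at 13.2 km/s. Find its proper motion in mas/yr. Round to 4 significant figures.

43.00 mas/yr

d = 1/p = 1/0.01544″ = 64.767 pc.
μ = v_t / (4.74 d) = 13.2 / (4.74 × 64.767) = 13.2 / 307 = 0.042997 ″/yr = 42.997 mas/yr.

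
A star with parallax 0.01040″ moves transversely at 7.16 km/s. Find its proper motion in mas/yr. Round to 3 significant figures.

d = 1/p = 1/0.01040″ = 96.154 pc.
μ = v_t / (4.74 d) = 7.16 / (4.74 × 96.154) = 7.16 / 455.77 = 0.01571 ″/yr = 15.71 mas/yr.

15.7 mas/yr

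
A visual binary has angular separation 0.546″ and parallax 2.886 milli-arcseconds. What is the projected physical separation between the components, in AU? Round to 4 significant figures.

d = 1/p = 1/0.002886″ = 346.5 pc.
At distance d (pc), an angle of θ arcsec spans θ·d AU: s = 0.546 × 346.5 = 189.19 AU.

189.2 AU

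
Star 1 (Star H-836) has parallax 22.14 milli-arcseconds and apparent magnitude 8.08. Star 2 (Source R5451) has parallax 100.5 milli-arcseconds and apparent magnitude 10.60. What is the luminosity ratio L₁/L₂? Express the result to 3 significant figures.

d₁ = 1/p₁ = 1/0.02214″ = 45.167 pc; d₂ = 1/p₂ = 1/0.1005″ = 9.9502 pc.
M₁ = m₁ − 5 log₁₀ d₁ + 5 = 8.08 − 8.2741 + 5 = 4.8059.
M₂ = 10.60 − 4.9892 + 5 = 10.6108.
L₁/L₂ = 10^(0.4(M₂ − M₁)) = 10^(0.4 × 5.8049) = 10^2.32196 = 209.87.

L₁/L₂ = 210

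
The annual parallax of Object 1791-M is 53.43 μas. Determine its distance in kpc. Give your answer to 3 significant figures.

18.7 kpc

p = 53.43 μas = 0.00005343 arcsec.
d = 1/p = 1/0.00005343 = 18716 pc.
= 18.716 kpc.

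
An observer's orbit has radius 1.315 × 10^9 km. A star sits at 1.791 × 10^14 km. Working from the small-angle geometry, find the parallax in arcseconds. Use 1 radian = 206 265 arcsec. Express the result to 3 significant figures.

θ ≈ B/d = (1.315 × 10^9) / (1.791 × 10^14) = 7.3423 × 10^-6 rad.
In arcseconds: 7.3423 × 10^-6 × 206265 = 1.5145″.

1.51 arcsec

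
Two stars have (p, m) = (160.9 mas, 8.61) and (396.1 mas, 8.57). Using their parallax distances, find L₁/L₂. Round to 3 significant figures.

L₁/L₂ = 5.84

d₁ = 1/p₁ = 1/0.1609″ = 6.215 pc; d₂ = 1/p₂ = 1/0.3961″ = 2.5246 pc.
M₁ = m₁ − 5 log₁₀ d₁ + 5 = 8.61 − 3.9672 + 5 = 9.6428.
M₂ = 8.57 − 2.0110 + 5 = 11.5590.
L₁/L₂ = 10^(0.4(M₂ − M₁)) = 10^(0.4 × 1.9162) = 10^0.76648 = 5.8409.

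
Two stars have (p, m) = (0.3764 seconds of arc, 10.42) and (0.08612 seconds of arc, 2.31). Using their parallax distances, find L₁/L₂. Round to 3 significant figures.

L₁/L₂ = 2.98 × 10^-5

d₁ = 1/p₁ = 1/0.3764″ = 2.6567 pc; d₂ = 1/p₂ = 1/0.08612″ = 11.612 pc.
M₁ = m₁ − 5 log₁₀ d₁ + 5 = 10.42 − 2.1217 + 5 = 13.2983.
M₂ = 2.31 − 5.3245 + 5 = 1.9855.
L₁/L₂ = 10^(0.4(M₂ − M₁)) = 10^(0.4 × (-11.3128)) = 10^(-4.52512) = 0.000029846.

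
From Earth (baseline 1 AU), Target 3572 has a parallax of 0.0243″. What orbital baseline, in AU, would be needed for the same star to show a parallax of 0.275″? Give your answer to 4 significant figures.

11.32 AU

Parallax scales linearly with baseline: p ∝ B, so B = p_target / p_Earth × 1 AU.
B = 0.275 / 0.0243 = 11.317 AU.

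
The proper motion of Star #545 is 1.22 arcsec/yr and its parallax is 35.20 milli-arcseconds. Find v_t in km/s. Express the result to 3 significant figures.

164 km/s

d = 1/p = 1/0.03520″ = 28.409 pc.
v_t = 4.74 × μ × d = 4.74 × 1.22 × 28.409 = 164.28 km/s.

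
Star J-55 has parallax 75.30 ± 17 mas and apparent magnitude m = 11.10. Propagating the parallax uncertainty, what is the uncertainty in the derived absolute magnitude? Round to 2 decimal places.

σ_M = 0.49 mag

M = m − 5 log₁₀ d + 5 = m + 5 log₁₀ p + 5, so ∂M/∂p = 5/(p ln 10).
σ_M = (5/ln 10) · (σ_p/p) = 2.1715 × 17/75.30 = 2.1715 × 0.22576 = 0.49024.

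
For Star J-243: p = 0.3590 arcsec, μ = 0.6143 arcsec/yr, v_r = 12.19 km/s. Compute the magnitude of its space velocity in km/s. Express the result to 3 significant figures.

d = 1/p = 1/0.3590″ = 2.7855 pc.
v_t = 4.740 μ d = 4.740 × 0.6143 × 2.7855 = 8.1108 km/s.
v = √(v_r² + v_t²) = √(12.19² + 8.1108²) = √214.381 = 14.642 km/s.

14.6 km/s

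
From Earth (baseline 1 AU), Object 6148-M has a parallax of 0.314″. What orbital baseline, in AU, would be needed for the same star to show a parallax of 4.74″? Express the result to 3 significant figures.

Parallax scales linearly with baseline: p ∝ B, so B = p_target / p_Earth × 1 AU.
B = 4.74 / 0.314 = 15.096 AU.

15.1 AU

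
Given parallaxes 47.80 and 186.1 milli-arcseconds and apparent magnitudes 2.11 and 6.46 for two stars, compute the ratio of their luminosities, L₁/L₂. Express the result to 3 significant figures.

L₁/L₂ = 833

d₁ = 1/p₁ = 1/0.04780″ = 20.921 pc; d₂ = 1/p₂ = 1/0.1861″ = 5.3735 pc.
M₁ = m₁ − 5 log₁₀ d₁ + 5 = 2.11 − 6.6029 + 5 = 0.5071.
M₂ = 6.46 − 3.6513 + 5 = 7.8087.
L₁/L₂ = 10^(0.4(M₂ − M₁)) = 10^(0.4 × 7.3016) = 10^2.92064 = 832.99.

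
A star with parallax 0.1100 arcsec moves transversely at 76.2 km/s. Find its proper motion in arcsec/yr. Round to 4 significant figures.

1.768 arcsec/yr

d = 1/p = 1/0.1100″ = 9.0909 pc.
μ = v_t / (4.74 d) = 76.2 / (4.74 × 9.0909) = 76.2 / 43.091 = 1.7684 ″/yr.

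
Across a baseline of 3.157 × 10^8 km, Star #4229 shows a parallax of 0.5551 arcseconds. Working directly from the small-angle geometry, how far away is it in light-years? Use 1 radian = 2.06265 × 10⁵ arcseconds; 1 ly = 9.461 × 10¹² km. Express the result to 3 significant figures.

12.4 ly

θ = 0.5551″ = 0.5551/206265 = 2.6912 × 10^-6 rad.
d = B/θ = (3.157 × 10^8) / (2.6912 × 10^-6) = 1.1731 × 10^14 km = (1.1731 × 10^14) / (9.461 × 10^12) ly = 12.399 ly.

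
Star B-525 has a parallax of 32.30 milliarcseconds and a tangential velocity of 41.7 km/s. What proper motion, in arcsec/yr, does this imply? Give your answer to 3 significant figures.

d = 1/p = 1/0.03230″ = 30.96 pc.
μ = v_t / (4.74 d) = 41.7 / (4.74 × 30.96) = 41.7 / 146.75 = 0.28416 ″/yr.

0.284 arcsec/yr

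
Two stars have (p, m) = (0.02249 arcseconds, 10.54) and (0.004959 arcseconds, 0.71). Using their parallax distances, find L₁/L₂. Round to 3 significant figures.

d₁ = 1/p₁ = 1/0.02249″ = 44.464 pc; d₂ = 1/p₂ = 1/0.004959″ = 201.65 pc.
M₁ = m₁ − 5 log₁₀ d₁ + 5 = 10.54 − 8.2400 + 5 = 7.3000.
M₂ = 0.71 − 11.5230 + 5 = -5.8130.
L₁/L₂ = 10^(0.4(M₂ − M₁)) = 10^(0.4 × (-13.1130)) = 10^(-5.24520) = 0.0000056859.

L₁/L₂ = 5.69 × 10^-6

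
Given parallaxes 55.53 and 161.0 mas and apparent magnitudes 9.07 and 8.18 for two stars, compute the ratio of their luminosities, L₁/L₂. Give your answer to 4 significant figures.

L₁/L₂ = 3.703

d₁ = 1/p₁ = 1/0.05553″ = 18.008 pc; d₂ = 1/p₂ = 1/0.1610″ = 6.2112 pc.
M₁ = m₁ − 5 log₁₀ d₁ + 5 = 9.07 − 6.2773 + 5 = 7.7927.
M₂ = 8.18 − 3.9659 + 5 = 9.2141.
L₁/L₂ = 10^(0.4(M₂ − M₁)) = 10^(0.4 × 1.4214) = 10^0.56856 = 3.7031.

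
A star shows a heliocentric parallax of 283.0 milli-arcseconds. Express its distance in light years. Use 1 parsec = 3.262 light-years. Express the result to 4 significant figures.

p = 283.0 milli-arcseconds = 0.2830 arcsec.
d = 1/p = 1/0.2830 = 3.5336 pc.
In light-years: 3.5336 × 3.262 = 11.527 ly.

11.53 light years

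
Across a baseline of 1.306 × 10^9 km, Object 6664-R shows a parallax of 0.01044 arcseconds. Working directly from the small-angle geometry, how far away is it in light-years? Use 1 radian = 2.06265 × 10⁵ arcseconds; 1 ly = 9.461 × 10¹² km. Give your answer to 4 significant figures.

2727 ly

θ = 0.01044″ = 0.01044/206265 = 5.0615 × 10^-8 rad.
d = B/θ = (1.306 × 10^9) / (5.0615 × 10^-8) = 2.5803 × 10^16 km = (2.5803 × 10^16) / (9.461 × 10^12) ly = 2727.3 ly.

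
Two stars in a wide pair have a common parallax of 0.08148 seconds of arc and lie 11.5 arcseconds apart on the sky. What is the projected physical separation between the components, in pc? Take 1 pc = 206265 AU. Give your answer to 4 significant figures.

d = 1/p = 1/0.08148″ = 12.273 pc.
At distance d (pc), an angle of θ arcsec spans θ·d AU: s = 11.5 × 12.273 = 141.14 AU.
= 141.14 / 206265 = 0.00068427 pc.

0.0006843 pc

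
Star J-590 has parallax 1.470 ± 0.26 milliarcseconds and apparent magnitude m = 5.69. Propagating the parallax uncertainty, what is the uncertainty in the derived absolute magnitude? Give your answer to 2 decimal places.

σ_M = 0.38 mag

M = m − 5 log₁₀ d + 5 = m + 5 log₁₀ p + 5, so ∂M/∂p = 5/(p ln 10).
σ_M = (5/ln 10) · (σ_p/p) = 2.1715 × 0.26/1.470 = 2.1715 × 0.17687 = 0.38407.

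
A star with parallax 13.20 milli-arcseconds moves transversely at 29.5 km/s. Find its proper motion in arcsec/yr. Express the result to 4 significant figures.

0.08215 arcsec/yr

d = 1/p = 1/0.01320″ = 75.758 pc.
μ = v_t / (4.74 d) = 29.5 / (4.74 × 75.758) = 29.5 / 359.09 = 0.082152 ″/yr.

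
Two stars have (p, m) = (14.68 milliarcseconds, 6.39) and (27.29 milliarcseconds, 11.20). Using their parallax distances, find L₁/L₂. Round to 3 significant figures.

L₁/L₂ = 290

d₁ = 1/p₁ = 1/0.01468″ = 68.12 pc; d₂ = 1/p₂ = 1/0.02729″ = 36.643 pc.
M₁ = m₁ − 5 log₁₀ d₁ + 5 = 6.39 − 9.1664 + 5 = 2.2236.
M₂ = 11.20 − 7.8200 + 5 = 8.3800.
L₁/L₂ = 10^(0.4(M₂ − M₁)) = 10^(0.4 × 6.1564) = 10^2.46256 = 290.11.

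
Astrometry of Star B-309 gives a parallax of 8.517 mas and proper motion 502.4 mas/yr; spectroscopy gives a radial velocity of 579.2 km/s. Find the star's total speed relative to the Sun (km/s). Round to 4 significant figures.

d = 1/p = 1/0.008517″ = 117.41 pc.
μ = 502.4 mas/yr = 0.5024 ″/yr.
v_t = 4.740 μ d = 4.740 × 0.5024 × 117.41 = 279.6 km/s.
v = √(v_r² + v_t²) = √(579.2² + 279.6²) = √413649 = 643.16 km/s.

643.2 km/s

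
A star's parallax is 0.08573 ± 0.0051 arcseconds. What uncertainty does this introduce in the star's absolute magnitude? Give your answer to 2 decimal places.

σ_M = 0.13 mag

M = m − 5 log₁₀ d + 5 = m + 5 log₁₀ p + 5, so ∂M/∂p = 5/(p ln 10).
σ_M = (5/ln 10) · (σ_p/p) = 2.1715 × 0.0051/0.08573 = 2.1715 × 0.059489 = 0.12918.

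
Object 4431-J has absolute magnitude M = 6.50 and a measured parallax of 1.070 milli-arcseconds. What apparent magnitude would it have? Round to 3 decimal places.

m = 16.353

d = 1/p = 1/0.001070″ = 934.58 pc.
m − M = 5 log₁₀ d − 5 = 5 log₁₀(934.58) − 5 = 14.8531 − 5 = 9.8531.
m = M + (m − M) = 6.50 + 9.8531 = 16.353.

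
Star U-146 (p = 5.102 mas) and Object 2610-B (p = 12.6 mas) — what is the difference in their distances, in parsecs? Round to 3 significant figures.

d_A = 1/0.005102″ = 196 pc; d_B = 1/0.01260″ = 79.365 pc.
|d_B − d_A| = |79.365 − 196| = 116.64 pc.

117 pc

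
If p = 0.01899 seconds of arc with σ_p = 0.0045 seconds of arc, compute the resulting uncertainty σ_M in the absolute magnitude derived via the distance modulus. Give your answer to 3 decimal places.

σ_M = 0.515 mag

M = m − 5 log₁₀ d + 5 = m + 5 log₁₀ p + 5, so ∂M/∂p = 5/(p ln 10).
σ_M = (5/ln 10) · (σ_p/p) = 2.1715 × 0.0045/0.01899 = 2.1715 × 0.23697 = 0.51458.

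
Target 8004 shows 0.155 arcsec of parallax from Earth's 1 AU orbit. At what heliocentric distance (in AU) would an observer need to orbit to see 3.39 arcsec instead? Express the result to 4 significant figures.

21.87 AU

Parallax scales linearly with baseline: p ∝ B, so B = p_target / p_Earth × 1 AU.
B = 3.39 / 0.155 = 21.871 AU.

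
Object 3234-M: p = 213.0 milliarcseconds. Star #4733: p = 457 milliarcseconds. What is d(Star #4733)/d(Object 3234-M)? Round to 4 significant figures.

Since d = 1/p, d_B/d_A = p_A/p_B.
= 213.0 / 457 = 0.46608.

0.4661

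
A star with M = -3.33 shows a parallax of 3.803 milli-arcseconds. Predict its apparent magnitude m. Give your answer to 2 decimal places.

d = 1/p = 1/0.003803″ = 262.95 pc.
m − M = 5 log₁₀ d − 5 = 5 log₁₀(262.95) − 5 = 12.0994 − 5 = 7.0994.
m = M + (m − M) = -3.33 + 7.0994 = 3.77.

m = 3.77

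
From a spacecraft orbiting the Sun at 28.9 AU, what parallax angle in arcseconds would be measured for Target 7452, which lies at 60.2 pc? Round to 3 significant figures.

p (arcsec) = B (AU) / d (pc).
p = 28.9 / 60.2 = 0.48007 arcsec.

0.480 arcsec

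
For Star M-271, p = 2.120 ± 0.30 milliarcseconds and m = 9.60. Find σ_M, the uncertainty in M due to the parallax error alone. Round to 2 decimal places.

σ_M = 0.31 mag

M = m − 5 log₁₀ d + 5 = m + 5 log₁₀ p + 5, so ∂M/∂p = 5/(p ln 10).
σ_M = (5/ln 10) · (σ_p/p) = 2.1715 × 0.30/2.120 = 2.1715 × 0.14151 = 0.30729.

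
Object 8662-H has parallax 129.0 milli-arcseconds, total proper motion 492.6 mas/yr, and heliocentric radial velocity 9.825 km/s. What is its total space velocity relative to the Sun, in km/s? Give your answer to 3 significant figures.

20.6 km/s

d = 1/p = 1/0.1290″ = 7.7519 pc.
μ = 492.6 mas/yr = 0.4926 ″/yr.
v_t = 4.740 μ d = 4.740 × 0.4926 × 7.7519 = 18.1 km/s.
v = √(v_r² + v_t²) = √(9.825² + 18.1²) = √424.141 = 20.595 km/s.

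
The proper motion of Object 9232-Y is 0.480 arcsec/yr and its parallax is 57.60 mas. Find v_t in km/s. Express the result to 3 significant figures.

39.5 km/s

d = 1/p = 1/0.05760″ = 17.361 pc.
v_t = 4.74 × μ × d = 4.74 × 0.480 × 17.361 = 39.5 km/s.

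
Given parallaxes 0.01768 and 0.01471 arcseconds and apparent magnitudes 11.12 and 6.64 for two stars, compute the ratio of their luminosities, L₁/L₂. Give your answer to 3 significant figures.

d₁ = 1/p₁ = 1/0.01768″ = 56.561 pc; d₂ = 1/p₂ = 1/0.01471″ = 67.981 pc.
M₁ = m₁ − 5 log₁₀ d₁ + 5 = 11.12 − 8.7626 + 5 = 7.3574.
M₂ = 6.64 − 9.1619 + 5 = 2.4781.
L₁/L₂ = 10^(0.4(M₂ − M₁)) = 10^(0.4 × (-4.8793)) = 10^(-1.95172) = 0.011176.

L₁/L₂ = 0.0112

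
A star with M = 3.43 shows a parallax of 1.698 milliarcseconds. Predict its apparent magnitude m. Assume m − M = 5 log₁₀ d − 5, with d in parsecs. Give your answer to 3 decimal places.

m = 12.280

d = 1/p = 1/0.001698″ = 588.93 pc.
m − M = 5 log₁₀ d − 5 = 5 log₁₀(588.93) − 5 = 13.8503 − 5 = 8.8503.
m = M + (m − M) = 3.43 + 8.8503 = 12.280.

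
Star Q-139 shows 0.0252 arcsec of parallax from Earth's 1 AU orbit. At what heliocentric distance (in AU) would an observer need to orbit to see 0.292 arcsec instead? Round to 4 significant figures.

11.59 AU

Parallax scales linearly with baseline: p ∝ B, so B = p_target / p_Earth × 1 AU.
B = 0.292 / 0.0252 = 11.587 AU.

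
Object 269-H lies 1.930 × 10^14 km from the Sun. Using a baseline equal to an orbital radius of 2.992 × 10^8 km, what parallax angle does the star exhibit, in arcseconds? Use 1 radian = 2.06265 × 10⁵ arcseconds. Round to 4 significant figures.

0.3198 arcsec

θ ≈ B/d = (2.992 × 10^8) / (1.930 × 10^14) = 1.5503 × 10^-6 rad.
In arcseconds: 1.5503 × 10^-6 × 206265 = 0.31977″.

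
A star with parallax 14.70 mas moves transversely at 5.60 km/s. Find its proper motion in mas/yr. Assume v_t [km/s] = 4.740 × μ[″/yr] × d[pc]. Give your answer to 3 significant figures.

d = 1/p = 1/0.01470″ = 68.027 pc.
μ = v_t / (4.74 d) = 5.60 / (4.74 × 68.027) = 5.60 / 322.45 = 0.017367 ″/yr = 17.367 mas/yr.

17.4 mas/yr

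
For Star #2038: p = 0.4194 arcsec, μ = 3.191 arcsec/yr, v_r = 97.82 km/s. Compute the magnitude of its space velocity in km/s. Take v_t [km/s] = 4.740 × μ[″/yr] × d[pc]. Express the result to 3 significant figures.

d = 1/p = 1/0.4194″ = 2.3844 pc.
v_t = 4.740 μ d = 4.740 × 3.191 × 2.3844 = 36.065 km/s.
v = √(v_r² + v_t²) = √(97.82² + 36.065²) = √10869.4 = 104.26 km/s.

104 km/s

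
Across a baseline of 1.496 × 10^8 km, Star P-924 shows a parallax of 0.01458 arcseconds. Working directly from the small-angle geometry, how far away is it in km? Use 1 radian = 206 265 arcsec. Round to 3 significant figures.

θ = 0.01458″ = 0.01458/206265 = 7.0686 × 10^-8 rad.
d = B/θ = (1.496 × 10^8) / (7.0686 × 10^-8) = 2.1164 × 10^15 km.

2.12 × 10^15 km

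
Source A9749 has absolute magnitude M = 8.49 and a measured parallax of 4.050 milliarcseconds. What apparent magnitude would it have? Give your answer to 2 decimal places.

d = 1/p = 1/0.004050″ = 246.91 pc.
m − M = 5 log₁₀ d − 5 = 5 log₁₀(246.91) − 5 = 11.9627 − 5 = 6.9627.
m = M + (m − M) = 8.49 + 6.9627 = 15.45.

m = 15.45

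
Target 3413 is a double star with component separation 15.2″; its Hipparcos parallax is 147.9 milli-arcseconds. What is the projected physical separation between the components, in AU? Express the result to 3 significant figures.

d = 1/p = 1/0.1479″ = 6.7613 pc.
At distance d (pc), an angle of θ arcsec spans θ·d AU: s = 15.2 × 6.7613 = 102.77 AU.

103 AU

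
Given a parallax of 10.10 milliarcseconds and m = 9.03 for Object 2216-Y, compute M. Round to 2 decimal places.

M = 4.05

d = 1/p = 1/0.01010″ = 99.01 pc.
m − M = 5 log₁₀(99.01) − 5 = 9.9784 − 5 = 4.9784.
M = m − (m − M) = 9.03 − 4.9784 = 4.05.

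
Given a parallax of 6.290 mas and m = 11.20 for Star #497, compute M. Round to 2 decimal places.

d = 1/p = 1/0.006290″ = 158.98 pc.
m − M = 5 log₁₀(158.98) − 5 = 11.0067 − 5 = 6.0067.
M = m − (m − M) = 11.20 − 6.0067 = 5.19.

M = 5.19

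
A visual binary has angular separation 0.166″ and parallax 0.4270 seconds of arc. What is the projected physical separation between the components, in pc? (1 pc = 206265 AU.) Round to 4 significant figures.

1.885 × 10^-6 pc

d = 1/p = 1/0.4270″ = 2.3419 pc.
At distance d (pc), an angle of θ arcsec spans θ·d AU: s = 0.166 × 2.3419 = 0.38876 AU.
= 0.38876 / 206265 = 1.8848 × 10^-6 pc.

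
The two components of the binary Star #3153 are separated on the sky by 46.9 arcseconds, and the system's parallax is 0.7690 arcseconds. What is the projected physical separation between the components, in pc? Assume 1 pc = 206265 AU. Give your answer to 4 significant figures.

0.0002957 pc

d = 1/p = 1/0.7690″ = 1.3004 pc.
At distance d (pc), an angle of θ arcsec spans θ·d AU: s = 46.9 × 1.3004 = 60.989 AU.
= 60.989 / 206265 = 0.00029568 pc.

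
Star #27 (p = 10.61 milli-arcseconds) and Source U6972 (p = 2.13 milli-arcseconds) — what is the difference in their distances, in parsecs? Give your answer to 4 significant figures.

375.2 pc

d_A = 1/0.01061″ = 94.251 pc; d_B = 1/0.002130″ = 469.48 pc.
|d_B − d_A| = |469.48 − 94.251| = 375.23 pc.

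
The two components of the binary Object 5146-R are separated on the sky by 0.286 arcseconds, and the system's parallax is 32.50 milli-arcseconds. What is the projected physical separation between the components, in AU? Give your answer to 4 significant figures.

d = 1/p = 1/0.03250″ = 30.769 pc.
At distance d (pc), an angle of θ arcsec spans θ·d AU: s = 0.286 × 30.769 = 8.7999 AU.

8.800 AU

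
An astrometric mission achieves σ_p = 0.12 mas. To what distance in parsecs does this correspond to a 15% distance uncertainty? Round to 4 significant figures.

1250 pc

σ_d/d = σ_p/p, so the condition is σ_p/p ≤ 0.15, i.e. p ≥ σ_p/0.15.
p_min = 0.12/0.15 = 0.8 mas = 0.0008 arcsec.
d_max = 1/p_min = 1/0.0008 = 1250 pc.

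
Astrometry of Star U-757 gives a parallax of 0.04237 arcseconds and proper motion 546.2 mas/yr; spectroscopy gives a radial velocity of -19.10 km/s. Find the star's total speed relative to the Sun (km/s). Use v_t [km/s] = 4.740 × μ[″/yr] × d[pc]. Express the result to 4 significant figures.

d = 1/p = 1/0.04237″ = 23.602 pc.
μ = 546.2 mas/yr = 0.5462 ″/yr.
v_t = 4.740 μ d = 4.740 × 0.5462 × 23.602 = 61.105 km/s.
v = √(v_r² + v_t²) = √((-19.10)² + 61.105²) = √4098.63 = 64.021 km/s.

64.02 km/s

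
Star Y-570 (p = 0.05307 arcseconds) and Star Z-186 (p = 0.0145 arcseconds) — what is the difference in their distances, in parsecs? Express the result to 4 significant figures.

d_A = 1/0.05307″ = 18.843 pc; d_B = 1/0.01450″ = 68.966 pc.
|d_B − d_A| = |68.966 − 18.843| = 50.123 pc.

50.12 pc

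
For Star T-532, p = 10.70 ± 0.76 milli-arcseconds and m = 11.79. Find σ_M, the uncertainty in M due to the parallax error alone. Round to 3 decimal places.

M = m − 5 log₁₀ d + 5 = m + 5 log₁₀ p + 5, so ∂M/∂p = 5/(p ln 10).
σ_M = (5/ln 10) · (σ_p/p) = 2.1715 × 0.76/10.70 = 2.1715 × 0.071028 = 0.15424.

σ_M = 0.154 mag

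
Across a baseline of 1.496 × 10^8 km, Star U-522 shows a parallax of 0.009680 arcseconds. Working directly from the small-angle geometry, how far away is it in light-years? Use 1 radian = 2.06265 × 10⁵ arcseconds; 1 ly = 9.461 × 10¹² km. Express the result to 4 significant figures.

θ = 0.009680″ = 0.009680/206265 = 4.6930 × 10^-8 rad.
d = B/θ = (1.496 × 10^8) / (4.6930 × 10^-8) = 3.1877 × 10^15 km = (3.1877 × 10^15) / (9.461 × 10^12) ly = 336.93 ly.

336.9 ly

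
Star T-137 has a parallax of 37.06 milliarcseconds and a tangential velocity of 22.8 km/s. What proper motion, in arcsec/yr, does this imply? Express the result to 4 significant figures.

0.1783 arcsec/yr

d = 1/p = 1/0.03706″ = 26.983 pc.
μ = v_t / (4.74 d) = 22.8 / (4.74 × 26.983) = 22.8 / 127.9 = 0.17826 ″/yr.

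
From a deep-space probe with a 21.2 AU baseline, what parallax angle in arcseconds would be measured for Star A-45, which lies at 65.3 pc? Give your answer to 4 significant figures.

0.3247 arcsec

p (arcsec) = B (AU) / d (pc).
p = 21.2 / 65.3 = 0.32466 arcsec.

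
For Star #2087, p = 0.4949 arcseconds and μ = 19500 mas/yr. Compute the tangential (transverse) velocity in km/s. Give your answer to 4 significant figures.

186.8 km/s

d = 1/p = 1/0.4949″ = 2.0206 pc.
μ = 19500 mas/yr = 19.5 ″/yr.
v_t = 4.74 × μ × d = 4.74 × 19.5 × 2.0206 = 186.76 km/s.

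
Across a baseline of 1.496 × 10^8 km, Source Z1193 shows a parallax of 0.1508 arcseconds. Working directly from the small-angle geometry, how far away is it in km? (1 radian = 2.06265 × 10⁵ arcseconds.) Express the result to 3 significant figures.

2.05 × 10^14 km

θ = 0.1508″ = 0.1508/206265 = 7.3110 × 10^-7 rad.
d = B/θ = (1.496 × 10^8) / (7.3110 × 10^-7) = 2.0462 × 10^14 km.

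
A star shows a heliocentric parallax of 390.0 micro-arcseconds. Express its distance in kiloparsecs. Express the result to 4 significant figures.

2.564 kpc

p = 390.0 micro-arcseconds = 0.0003900 arcsec.
d = 1/p = 1/0.0003900 = 2564.1 pc.
= 2.5641 kpc.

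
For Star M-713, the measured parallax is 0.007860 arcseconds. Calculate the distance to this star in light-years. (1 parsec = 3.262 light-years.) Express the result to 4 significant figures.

415.0 light years

d = 1/p = 1/0.007860 = 127.23 pc.
In light-years: 127.23 × 3.262 = 415.02 ly.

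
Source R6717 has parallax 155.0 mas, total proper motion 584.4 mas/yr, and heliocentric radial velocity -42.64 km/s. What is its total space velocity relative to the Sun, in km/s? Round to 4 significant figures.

d = 1/p = 1/0.1550″ = 6.4516 pc.
μ = 584.4 mas/yr = 0.5844 ″/yr.
v_t = 4.740 μ d = 4.740 × 0.5844 × 6.4516 = 17.871 km/s.
v = √(v_r² + v_t²) = √((-42.64)² + 17.871²) = √2137.54 = 46.234 km/s.

46.23 km/s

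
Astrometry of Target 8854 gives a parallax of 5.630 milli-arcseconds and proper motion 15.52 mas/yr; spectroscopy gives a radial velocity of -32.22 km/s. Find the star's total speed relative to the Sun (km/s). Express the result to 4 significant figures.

d = 1/p = 1/0.005630″ = 177.62 pc.
μ = 15.52 mas/yr = 0.01552 ″/yr.
v_t = 4.740 μ d = 4.740 × 0.01552 × 177.62 = 13.067 km/s.
v = √(v_r² + v_t²) = √((-32.22)² + 13.067²) = √1208.87 = 34.769 km/s.

34.77 km/s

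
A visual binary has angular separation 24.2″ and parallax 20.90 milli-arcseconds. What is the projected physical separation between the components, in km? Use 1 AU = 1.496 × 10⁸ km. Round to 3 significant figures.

d = 1/p = 1/0.02090″ = 47.847 pc.
At distance d (pc), an angle of θ arcsec spans θ·d AU: s = 24.2 × 47.847 = 1157.9 AU.
= 1157.9 × 1.496 × 10⁸ km = 1.7322 × 10^11 km.

1.73 × 10^11 km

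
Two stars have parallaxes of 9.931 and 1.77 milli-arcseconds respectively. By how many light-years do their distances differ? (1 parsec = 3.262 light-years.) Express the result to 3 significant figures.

d_A = 1/0.009931″ = 100.69 pc; d_B = 1/0.001770″ = 564.97 pc.
|d_B − d_A| = |564.97 − 100.69| = 464.28 pc = 464.28 × 3.262 ly = 1514.5 ly.

1510 ly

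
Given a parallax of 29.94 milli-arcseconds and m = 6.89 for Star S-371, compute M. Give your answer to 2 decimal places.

d = 1/p = 1/0.02994″ = 33.4 pc.
m − M = 5 log₁₀(33.4) − 5 = 7.6187 − 5 = 2.6187.
M = m − (m − M) = 6.89 − 2.6187 = 4.27.

M = 4.27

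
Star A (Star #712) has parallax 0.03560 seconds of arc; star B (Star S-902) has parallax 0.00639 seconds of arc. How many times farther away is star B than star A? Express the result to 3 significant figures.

Since d = 1/p, d_B/d_A = p_A/p_B.
= 0.03560 / 0.00639 = 5.5712.

5.57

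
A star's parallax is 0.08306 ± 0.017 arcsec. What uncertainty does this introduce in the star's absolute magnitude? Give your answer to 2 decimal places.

σ_M = 0.44 mag

M = m − 5 log₁₀ d + 5 = m + 5 log₁₀ p + 5, so ∂M/∂p = 5/(p ln 10).
σ_M = (5/ln 10) · (σ_p/p) = 2.1715 × 0.017/0.08306 = 2.1715 × 0.20467 = 0.44444.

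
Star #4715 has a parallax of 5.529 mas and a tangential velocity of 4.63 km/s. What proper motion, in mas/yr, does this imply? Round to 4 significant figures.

d = 1/p = 1/0.005529″ = 180.86 pc.
μ = v_t / (4.74 d) = 4.63 / (4.74 × 180.86) = 4.63 / 857.28 = 0.0054008 ″/yr = 5.4008 mas/yr.

5.401 mas/yr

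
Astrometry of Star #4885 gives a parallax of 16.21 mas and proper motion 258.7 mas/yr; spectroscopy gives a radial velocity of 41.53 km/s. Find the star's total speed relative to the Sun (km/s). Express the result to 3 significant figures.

d = 1/p = 1/0.01621″ = 61.69 pc.
μ = 258.7 mas/yr = 0.2587 ″/yr.
v_t = 4.740 μ d = 4.740 × 0.2587 × 61.69 = 75.647 km/s.
v = √(v_r² + v_t²) = √(41.53² + 75.647²) = √7447.21 = 86.297 km/s.

86.3 km/s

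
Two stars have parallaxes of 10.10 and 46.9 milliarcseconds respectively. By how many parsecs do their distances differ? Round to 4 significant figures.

77.69 pc

d_A = 1/0.01010″ = 99.01 pc; d_B = 1/0.04690″ = 21.322 pc.
|d_B − d_A| = |21.322 − 99.01| = 77.688 pc.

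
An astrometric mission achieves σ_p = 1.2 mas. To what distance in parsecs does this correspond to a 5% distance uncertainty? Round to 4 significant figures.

σ_d/d = σ_p/p, so the condition is σ_p/p ≤ 0.05, i.e. p ≥ σ_p/0.05.
p_min = 1.2/0.05 = 24 mas = 0.024 arcsec.
d_max = 1/p_min = 1/0.024 = 41.667 pc.

41.67 pc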